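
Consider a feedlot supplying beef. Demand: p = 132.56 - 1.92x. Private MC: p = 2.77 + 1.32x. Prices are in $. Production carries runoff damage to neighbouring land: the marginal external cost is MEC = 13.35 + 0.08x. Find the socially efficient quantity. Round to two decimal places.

Social marginal cost = private MC + MEC = 16.12 + 1.40x.
Set SMC = demand: 16.12 + 1.40x = 132.56 - 1.92x → x* = 35.0723.

x* = 35.07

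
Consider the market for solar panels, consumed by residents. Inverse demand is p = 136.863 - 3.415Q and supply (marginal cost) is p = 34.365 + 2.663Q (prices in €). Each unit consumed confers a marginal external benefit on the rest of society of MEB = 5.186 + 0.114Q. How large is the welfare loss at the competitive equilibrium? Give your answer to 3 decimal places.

Market equilibrium (private): 34.365 + 2.663Q = 136.863 - 3.415Q → Q_m = 16.8638.
Social marginal benefit = demand + MEB = 142.049 - 3.301Q.
Set SMB = MC: 142.049 - 3.301Q = 34.365 + 2.663Q → Q* = 18.0557.
Between Q* and Q_m the wedge SMB − MC runs linearly from 0 to MEB(Q_m), so the loss is a triangle.
DWL = ½ × 1.1919 × 7.1085 = 4.2363.

DWL = €4.236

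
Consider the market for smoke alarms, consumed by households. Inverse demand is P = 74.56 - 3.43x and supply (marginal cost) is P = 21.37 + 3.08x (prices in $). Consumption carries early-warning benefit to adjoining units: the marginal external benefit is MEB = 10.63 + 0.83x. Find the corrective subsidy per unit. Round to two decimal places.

subsidy = $19.96 per unit

Social marginal benefit = demand + MEB = 85.19 - 2.60x.
Set SMB = MC: 85.19 - 2.60x = 21.37 + 3.08x → x* = 11.2359.
The Pigouvian subsidy equals MEB at x*: 10.63 + 0.83×11.2359 = 19.9558.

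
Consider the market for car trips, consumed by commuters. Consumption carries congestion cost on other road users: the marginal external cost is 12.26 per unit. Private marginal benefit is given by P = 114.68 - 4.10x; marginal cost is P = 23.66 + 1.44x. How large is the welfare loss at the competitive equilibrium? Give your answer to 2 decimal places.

Market equilibrium (private): 23.66 + 1.44x = 114.68 - 4.10x → x_m = 16.4296.
Social marginal benefit = demand − MEC = 102.42 - 4.10x.
Set SMB = MC: 102.42 - 4.10x = 23.66 + 1.44x → x* = 14.2166.
Between x* and x_m the wedge MC − SMB runs linearly from 0 to MEC(x_m), so the loss is a triangle.
DWL = ½ × 2.2130 × 12.2600 = 13.5657.

DWL = 13.57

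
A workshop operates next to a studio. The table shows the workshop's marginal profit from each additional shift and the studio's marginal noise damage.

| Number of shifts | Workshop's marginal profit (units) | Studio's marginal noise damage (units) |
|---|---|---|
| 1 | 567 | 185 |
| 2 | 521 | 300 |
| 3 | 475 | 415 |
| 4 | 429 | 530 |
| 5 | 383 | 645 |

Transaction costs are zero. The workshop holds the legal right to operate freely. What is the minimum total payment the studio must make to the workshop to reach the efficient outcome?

Left alone the workshop would choose level 5 (marginal profit stays positive).
Efficient level: k* = 3 (marginal profit ≥ marginal noise damage through 3).
The studio must at least cover the workshop's forgone profit from cutting 5→3: 429 + 383 = 812.

812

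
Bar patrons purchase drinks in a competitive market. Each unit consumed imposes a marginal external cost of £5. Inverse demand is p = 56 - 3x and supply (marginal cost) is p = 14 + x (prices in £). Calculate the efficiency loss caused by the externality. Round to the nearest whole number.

Market equilibrium (private): 14 + x = 56 - 3x → x_m = 10.5000.
Social marginal benefit = demand − MEC = 51 - 3x.
Set SMB = MC: 51 - 3x = 14 + x → x* = 9.2500.
The welfare-loss triangle has base |x_m − x*| and height MEC(x_m) (the vertical gap between SMB and MC is zero at x* and MEC at x_m).
DWL = ½ × 1.2500 × 5.0000 = 3.1250.

DWL = £3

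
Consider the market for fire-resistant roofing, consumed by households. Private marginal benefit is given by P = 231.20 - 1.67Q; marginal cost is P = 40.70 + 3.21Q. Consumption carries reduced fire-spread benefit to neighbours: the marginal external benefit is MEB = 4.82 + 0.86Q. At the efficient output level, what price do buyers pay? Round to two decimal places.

P = 150.06

Social marginal benefit = demand + MEB = 236.02 - 0.81Q.
Set SMB = MC: 236.02 - 0.81Q = 40.70 + 3.21Q → Q* = 48.5871.
Consumer price on the demand curve at Q*: 231.20 − 1.67×48.5871 = 150.0595.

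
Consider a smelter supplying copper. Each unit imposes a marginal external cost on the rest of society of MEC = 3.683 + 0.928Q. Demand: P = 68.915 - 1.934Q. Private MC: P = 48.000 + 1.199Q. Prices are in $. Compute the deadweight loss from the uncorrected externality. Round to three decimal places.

DWL = $12.014

Market equilibrium (private): 48.000 + 1.199Q = 68.915 - 1.934Q → Q_m = 6.6757.
Social marginal cost = private MC + MEC = 51.683 + 2.127Q.
Set SMC = demand: 51.683 + 2.127Q = 68.915 - 1.934Q → Q* = 4.2433.
The loss is the area between SMC and demand from Q* to Q_m; with linear curves that's a triangle of height MEC(Q_m).
DWL = ½ × 2.4324 × 9.8781 = 12.0137.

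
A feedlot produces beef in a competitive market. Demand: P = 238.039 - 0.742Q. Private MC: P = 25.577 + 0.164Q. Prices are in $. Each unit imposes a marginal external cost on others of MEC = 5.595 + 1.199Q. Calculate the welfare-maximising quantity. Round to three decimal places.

Q* = 98.274

Social marginal cost = private MC + MEC = 31.172 + 1.363Q.
Set SMC = demand: 31.172 + 1.363Q = 238.039 - 0.742Q → Q* = 98.2741.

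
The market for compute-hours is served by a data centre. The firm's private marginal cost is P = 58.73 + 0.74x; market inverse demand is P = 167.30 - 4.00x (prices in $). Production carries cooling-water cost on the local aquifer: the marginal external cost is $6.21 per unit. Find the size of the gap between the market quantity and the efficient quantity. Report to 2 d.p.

1.31 units

Market equilibrium (private): 58.73 + 0.74x = 167.30 - 4.00x → x_m = 22.9051.
Social marginal cost = private MC + MEC = 64.94 + 0.74x.
Set SMC = demand: 64.94 + 0.74x = 167.30 - 4.00x → x* = 21.5949.
Gap = |22.9051 − 21.5949| = 1.3102.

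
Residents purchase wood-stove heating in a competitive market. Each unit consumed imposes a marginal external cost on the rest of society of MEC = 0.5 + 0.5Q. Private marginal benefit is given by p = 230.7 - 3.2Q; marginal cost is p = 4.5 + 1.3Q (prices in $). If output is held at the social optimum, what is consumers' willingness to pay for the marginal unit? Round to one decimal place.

Social marginal benefit = demand − MEC = 230.2 - 3.7Q.
Set SMB = MC: 230.2 - 3.7Q = 4.5 + 1.3Q → Q* = 45.1400.
Consumer price on the demand curve at Q*: 230.7 − 3.2×45.1400 = 86.2520.

P = $86.3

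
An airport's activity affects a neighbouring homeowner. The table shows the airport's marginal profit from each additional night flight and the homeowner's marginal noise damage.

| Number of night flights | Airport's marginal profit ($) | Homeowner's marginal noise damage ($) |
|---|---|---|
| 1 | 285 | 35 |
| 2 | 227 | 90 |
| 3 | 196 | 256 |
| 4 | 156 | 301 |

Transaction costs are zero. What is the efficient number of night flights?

2

Bargaining reaches the level where marginal profit last exceeds marginal noise damage.
That holds through level 2 (227 ≥ 90) but not at 3 (196 < 256).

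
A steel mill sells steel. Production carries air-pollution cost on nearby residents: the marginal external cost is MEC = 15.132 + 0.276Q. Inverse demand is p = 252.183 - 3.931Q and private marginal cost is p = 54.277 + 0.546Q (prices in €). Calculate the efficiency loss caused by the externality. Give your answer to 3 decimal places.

Market equilibrium (private): 54.277 + 0.546Q = 252.183 - 3.931Q → Q_m = 44.2050.
Social marginal cost = private MC + MEC = 69.409 + 0.822Q.
Set SMC = demand: 69.409 + 0.822Q = 252.183 - 3.931Q → Q* = 38.4544.
Height of the DWL triangle at Q_m is SMC(Q_m) − demand(Q_m) = MEC(Q_m) = 27.3326.
DWL = ½ × 5.7506 × 27.3326 = 78.5894.

DWL = €78.589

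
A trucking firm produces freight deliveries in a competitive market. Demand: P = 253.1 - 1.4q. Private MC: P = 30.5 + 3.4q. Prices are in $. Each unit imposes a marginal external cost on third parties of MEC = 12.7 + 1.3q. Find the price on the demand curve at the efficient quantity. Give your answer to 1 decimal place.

Social marginal cost = private MC + MEC = 43.2 + 4.7q.
Set SMC = demand: 43.2 + 4.7q = 253.1 - 1.4q → q* = 34.4098.
Consumer price on the demand curve at q*: 253.1 − 1.4×34.4098 = 204.9263.

P = $204.9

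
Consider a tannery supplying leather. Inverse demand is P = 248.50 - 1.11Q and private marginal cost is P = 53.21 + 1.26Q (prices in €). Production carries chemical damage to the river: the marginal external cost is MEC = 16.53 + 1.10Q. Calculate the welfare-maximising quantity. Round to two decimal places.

Q* = 51.52

Social marginal cost = private MC + MEC = 69.74 + 2.36Q.
Set SMC = demand: 69.74 + 2.36Q = 248.50 - 1.11Q → Q* = 51.5159.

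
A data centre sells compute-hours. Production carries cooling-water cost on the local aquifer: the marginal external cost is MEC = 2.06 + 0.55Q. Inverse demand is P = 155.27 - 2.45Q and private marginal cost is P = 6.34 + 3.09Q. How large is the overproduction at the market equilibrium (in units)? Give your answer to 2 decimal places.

Market equilibrium (private): 6.34 + 3.09Q = 155.27 - 2.45Q → Q_m = 26.8827.
Social marginal cost = private MC + MEC = 8.40 + 3.64Q.
Set SMC = demand: 8.40 + 3.64Q = 155.27 - 2.45Q → Q* = 24.1166.
Gap = |26.8827 − 24.1166| = 2.7661.

2.77 units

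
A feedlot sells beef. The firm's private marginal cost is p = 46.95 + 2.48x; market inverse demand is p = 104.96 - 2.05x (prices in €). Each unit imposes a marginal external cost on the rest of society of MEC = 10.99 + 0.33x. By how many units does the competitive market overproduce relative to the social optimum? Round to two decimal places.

3.13 units

Market equilibrium (private): 46.95 + 2.48x = 104.96 - 2.05x → x_m = 12.8057.
Social marginal cost = private MC + MEC = 57.94 + 2.81x.
Set SMC = demand: 57.94 + 2.81x = 104.96 - 2.05x → x* = 9.6749.
Gap = |12.8057 − 9.6749| = 3.1308.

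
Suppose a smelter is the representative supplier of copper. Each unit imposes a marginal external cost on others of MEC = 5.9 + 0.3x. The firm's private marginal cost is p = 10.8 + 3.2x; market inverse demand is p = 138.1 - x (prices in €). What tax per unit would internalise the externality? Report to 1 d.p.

Social marginal cost = private MC + MEC = 16.7 + 3.5x.
Set SMC = demand: 16.7 + 3.5x = 138.1 - x → x* = 26.9778.
The Pigouvian tax equals MEC at x*: 5.9 + 0.3×26.9778 = 13.9933.

tax = €14.0 per unit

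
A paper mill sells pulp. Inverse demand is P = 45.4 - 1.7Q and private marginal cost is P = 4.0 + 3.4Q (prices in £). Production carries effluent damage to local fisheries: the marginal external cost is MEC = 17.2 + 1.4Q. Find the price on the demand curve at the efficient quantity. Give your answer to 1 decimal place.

Social marginal cost = private MC + MEC = 21.2 + 4.8Q.
Set SMC = demand: 21.2 + 4.8Q = 45.4 - 1.7Q → Q* = 3.7231.
Consumer price on the demand curve at Q*: 45.4 − 1.7×3.7231 = 39.0707.

P = £39.1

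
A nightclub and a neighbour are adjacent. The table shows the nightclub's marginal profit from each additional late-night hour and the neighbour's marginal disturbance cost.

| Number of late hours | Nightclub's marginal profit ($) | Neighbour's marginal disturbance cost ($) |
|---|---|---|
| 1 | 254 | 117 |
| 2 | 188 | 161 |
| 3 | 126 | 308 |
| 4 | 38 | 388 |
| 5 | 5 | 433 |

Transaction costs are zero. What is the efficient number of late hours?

2

Bargaining reaches the level where marginal profit last exceeds marginal disturbance cost.
That holds through level 2 (188 ≥ 161) but not at 3 (126 < 308).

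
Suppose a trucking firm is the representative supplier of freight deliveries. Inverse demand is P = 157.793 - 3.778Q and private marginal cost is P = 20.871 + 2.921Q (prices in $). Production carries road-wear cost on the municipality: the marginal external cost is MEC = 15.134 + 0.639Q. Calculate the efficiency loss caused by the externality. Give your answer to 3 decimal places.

Market equilibrium (private): 20.871 + 2.921Q = 157.793 - 3.778Q → Q_m = 20.4392.
Social marginal cost = private MC + MEC = 36.005 + 3.560Q.
Set SMC = demand: 36.005 + 3.560Q = 157.793 - 3.778Q → Q* = 16.5969.
The welfare-loss triangle has base |Q_m − Q*| and height MEC(Q_m) (the vertical gap between SMC and demand is zero at Q* and MEC at Q_m).
DWL = ½ × 3.8423 × 28.1946 = 54.1661.

DWL = $54.166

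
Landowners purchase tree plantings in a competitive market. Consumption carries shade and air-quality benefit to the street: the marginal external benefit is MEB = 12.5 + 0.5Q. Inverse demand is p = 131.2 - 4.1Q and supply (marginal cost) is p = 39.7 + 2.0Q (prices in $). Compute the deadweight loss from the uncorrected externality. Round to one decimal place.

DWL = $35.7

Market equilibrium (private): 39.7 + 2.0Q = 131.2 - 4.1Q → Q_m = 15.0000.
Social marginal benefit = demand + MEB = 143.7 - 3.6Q.
Set SMB = MC: 143.7 - 3.6Q = 39.7 + 2.0Q → Q* = 18.5714.
The welfare-loss triangle has base |Q_m − Q*| and height MEB(Q_m) (the vertical gap between SMB and MC is zero at Q* and MEB at Q_m).
DWL = ½ × 3.5714 × 20.0000 = 35.7140.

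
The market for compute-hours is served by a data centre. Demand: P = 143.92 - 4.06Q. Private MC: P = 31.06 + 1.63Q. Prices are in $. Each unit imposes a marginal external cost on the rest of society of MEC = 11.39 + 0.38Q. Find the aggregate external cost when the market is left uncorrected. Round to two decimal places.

Market equilibrium (private): 31.06 + 1.63Q = 143.92 - 4.06Q → Q_m = 19.8348.
Total external cost = ∫₀^{Q_m} (11.39 + 0.38Q) dQ = 11.39×19.8348 + ½×0.38×19.8348² = 300.6680.

$300.67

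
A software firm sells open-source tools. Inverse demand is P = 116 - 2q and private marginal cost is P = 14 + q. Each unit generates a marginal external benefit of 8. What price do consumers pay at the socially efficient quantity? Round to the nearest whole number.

Social marginal cost = private MC − MEB = 6 + q.
Set SMC = demand: 6 + q = 116 - 2q → q* = 36.6667.
Consumer price on the demand curve at q*: 116 − 2×36.6667 = 42.6666.

P = 43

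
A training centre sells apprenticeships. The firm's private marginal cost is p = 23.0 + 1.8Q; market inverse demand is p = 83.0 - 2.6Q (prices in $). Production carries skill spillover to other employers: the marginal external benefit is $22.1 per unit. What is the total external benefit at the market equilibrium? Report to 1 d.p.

$301.4

Market equilibrium (private): 23.0 + 1.8Q = 83.0 - 2.6Q → Q_m = 13.6364.
Total external benefit = MEB × Q_m = 22.1 × 13.6364 = 301.3644.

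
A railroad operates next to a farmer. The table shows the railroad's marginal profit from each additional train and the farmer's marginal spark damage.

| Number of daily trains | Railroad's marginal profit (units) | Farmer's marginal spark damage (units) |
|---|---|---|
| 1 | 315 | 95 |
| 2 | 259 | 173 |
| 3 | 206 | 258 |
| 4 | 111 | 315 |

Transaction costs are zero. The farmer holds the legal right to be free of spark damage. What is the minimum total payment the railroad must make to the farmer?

268

Efficient level: marginal profit ≥ marginal spark damage through level 2, so k* = 2.
With the farmer holding the right, the railroad must at least compensate total damage at k*: 95 + 173 = 268.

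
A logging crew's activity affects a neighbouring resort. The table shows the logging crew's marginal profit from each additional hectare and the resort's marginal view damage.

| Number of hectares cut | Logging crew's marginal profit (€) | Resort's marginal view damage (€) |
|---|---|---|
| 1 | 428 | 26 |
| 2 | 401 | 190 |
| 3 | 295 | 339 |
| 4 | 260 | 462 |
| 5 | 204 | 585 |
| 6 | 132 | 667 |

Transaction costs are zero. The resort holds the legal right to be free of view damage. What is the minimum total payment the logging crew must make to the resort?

€216

Efficient level: marginal profit ≥ marginal view damage through level 2, so k* = 2.
With the resort holding the right, the logging crew must at least compensate total damage at k*: 26 + 190 = 216.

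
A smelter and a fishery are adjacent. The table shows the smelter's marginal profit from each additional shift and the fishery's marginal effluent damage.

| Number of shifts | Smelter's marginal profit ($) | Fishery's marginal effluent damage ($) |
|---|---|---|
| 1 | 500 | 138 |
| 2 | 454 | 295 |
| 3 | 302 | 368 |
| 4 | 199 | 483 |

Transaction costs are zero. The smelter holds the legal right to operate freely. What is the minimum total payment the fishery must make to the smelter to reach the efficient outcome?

Left alone the smelter would choose level 4 (marginal profit stays positive).
Efficient level: k* = 2 (marginal profit ≥ marginal effluent damage through 2).
The fishery must at least cover the smelter's forgone profit from cutting 4→2: 302 + 199 = 501.

$501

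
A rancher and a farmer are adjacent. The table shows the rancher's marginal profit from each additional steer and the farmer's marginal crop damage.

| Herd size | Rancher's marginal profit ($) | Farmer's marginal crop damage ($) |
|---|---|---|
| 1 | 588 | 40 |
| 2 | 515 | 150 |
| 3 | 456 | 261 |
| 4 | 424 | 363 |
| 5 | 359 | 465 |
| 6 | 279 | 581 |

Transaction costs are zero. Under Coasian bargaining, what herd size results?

4

Bargaining reaches the level where marginal profit last exceeds marginal crop damage.
That holds through level 4 (424 ≥ 363) but not at 5 (359 < 465).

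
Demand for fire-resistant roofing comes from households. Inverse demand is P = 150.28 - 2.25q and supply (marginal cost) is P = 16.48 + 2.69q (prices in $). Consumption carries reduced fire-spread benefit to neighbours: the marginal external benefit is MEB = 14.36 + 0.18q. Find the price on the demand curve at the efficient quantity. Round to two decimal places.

P = $80.25

Social marginal benefit = demand + MEB = 164.64 - 2.07q.
Set SMB = MC: 164.64 - 2.07q = 16.48 + 2.69q → q* = 31.1261.
Consumer price on the demand curve at q*: 150.28 − 2.25×31.1261 = 80.2463.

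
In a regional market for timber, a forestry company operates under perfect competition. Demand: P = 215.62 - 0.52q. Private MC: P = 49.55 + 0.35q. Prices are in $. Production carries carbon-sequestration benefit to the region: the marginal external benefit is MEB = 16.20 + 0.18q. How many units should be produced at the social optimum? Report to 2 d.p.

q* = 264.16

Social marginal cost = private MC − MEB = 33.35 + 0.17q.
Set SMC = demand: 33.35 + 0.17q = 215.62 - 0.52q → q* = 264.1594.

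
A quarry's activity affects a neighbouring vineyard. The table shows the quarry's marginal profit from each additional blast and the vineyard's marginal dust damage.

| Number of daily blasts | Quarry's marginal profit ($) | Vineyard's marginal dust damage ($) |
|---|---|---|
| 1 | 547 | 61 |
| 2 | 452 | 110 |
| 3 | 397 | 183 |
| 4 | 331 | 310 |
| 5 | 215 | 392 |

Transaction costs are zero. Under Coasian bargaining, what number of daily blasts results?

4

Bargaining reaches the level where marginal profit last exceeds marginal dust damage.
That holds through level 4 (331 ≥ 310) but not at 5 (215 < 392).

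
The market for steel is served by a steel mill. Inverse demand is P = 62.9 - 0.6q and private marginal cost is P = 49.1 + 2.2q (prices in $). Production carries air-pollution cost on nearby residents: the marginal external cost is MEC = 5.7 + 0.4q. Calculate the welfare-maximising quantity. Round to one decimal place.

Social marginal cost = private MC + MEC = 54.8 + 2.6q.
Set SMC = demand: 54.8 + 2.6q = 62.9 - 0.6q → q* = 2.5313.

q* = 2.5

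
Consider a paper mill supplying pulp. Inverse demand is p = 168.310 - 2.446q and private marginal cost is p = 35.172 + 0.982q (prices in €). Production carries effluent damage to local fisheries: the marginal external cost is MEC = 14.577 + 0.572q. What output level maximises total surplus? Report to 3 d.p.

q* = 29.640

Social marginal cost = private MC + MEC = 49.749 + 1.554q.
Set SMC = demand: 49.749 + 1.554q = 168.310 - 2.446q → q* = 29.6403.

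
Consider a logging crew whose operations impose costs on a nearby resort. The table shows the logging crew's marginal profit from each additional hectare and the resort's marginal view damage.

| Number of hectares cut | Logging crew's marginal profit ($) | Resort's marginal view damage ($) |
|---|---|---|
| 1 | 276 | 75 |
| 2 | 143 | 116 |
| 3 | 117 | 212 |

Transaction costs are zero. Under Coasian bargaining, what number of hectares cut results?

Bargaining reaches the level where marginal profit last exceeds marginal view damage.
That holds through level 2 (143 ≥ 116) but not at 3 (117 < 212).

2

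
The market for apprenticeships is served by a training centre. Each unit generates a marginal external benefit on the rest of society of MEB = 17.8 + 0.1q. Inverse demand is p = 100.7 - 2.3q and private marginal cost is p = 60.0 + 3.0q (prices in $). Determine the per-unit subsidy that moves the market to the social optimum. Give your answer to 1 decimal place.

Social marginal cost = private MC − MEB = 42.2 + 2.9q.
Set SMC = demand: 42.2 + 2.9q = 100.7 - 2.3q → q* = 11.2500.
The Pigouvian subsidy equals MEB at q*: 17.8 + 0.1×11.2500 = 18.9250.

subsidy = $18.9 per unit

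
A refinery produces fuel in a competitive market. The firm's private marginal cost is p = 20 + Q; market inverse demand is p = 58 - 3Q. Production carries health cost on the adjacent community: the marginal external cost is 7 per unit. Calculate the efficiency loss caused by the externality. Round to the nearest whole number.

Market equilibrium (private): 20 + Q = 58 - 3Q → Q_m = 9.5000.
Social marginal cost = private MC + MEC = 27 + Q.
Set SMC = demand: 27 + Q = 58 - 3Q → Q* = 7.7500.
Between Q* and Q_m the wedge SMC − demand runs linearly from 0 to MEC(Q_m), so the loss is a triangle.
DWL = ½ × 1.7500 × 7.0000 = 6.1250.

DWL = 6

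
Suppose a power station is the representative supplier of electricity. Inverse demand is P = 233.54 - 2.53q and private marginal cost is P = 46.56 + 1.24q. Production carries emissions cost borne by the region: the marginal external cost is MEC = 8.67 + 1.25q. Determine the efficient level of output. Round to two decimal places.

q* = 35.52

Social marginal cost = private MC + MEC = 55.23 + 2.49q.
Set SMC = demand: 55.23 + 2.49q = 233.54 - 2.53q → q* = 35.5199.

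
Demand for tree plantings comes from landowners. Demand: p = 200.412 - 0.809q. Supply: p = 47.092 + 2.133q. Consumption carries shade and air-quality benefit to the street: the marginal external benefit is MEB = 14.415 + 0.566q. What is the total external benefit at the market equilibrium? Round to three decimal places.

1519.823

Market equilibrium (private): 47.092 + 2.133q = 200.412 - 0.809q → q_m = 52.1142.
Total external benefit = ∫₀^{q_m} (14.415 + 0.566q) dq = 14.415×52.1142 + ½×0.566×52.1142² = 1519.8230.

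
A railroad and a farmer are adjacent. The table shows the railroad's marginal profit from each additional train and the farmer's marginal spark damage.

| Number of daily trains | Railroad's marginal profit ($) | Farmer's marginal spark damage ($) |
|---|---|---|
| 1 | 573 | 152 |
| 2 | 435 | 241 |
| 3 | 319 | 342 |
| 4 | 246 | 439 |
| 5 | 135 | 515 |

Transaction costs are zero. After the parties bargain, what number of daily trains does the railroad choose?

Bargaining reaches the level where marginal profit last exceeds marginal spark damage.
That holds through level 2 (435 ≥ 241) but not at 3 (319 < 342).

2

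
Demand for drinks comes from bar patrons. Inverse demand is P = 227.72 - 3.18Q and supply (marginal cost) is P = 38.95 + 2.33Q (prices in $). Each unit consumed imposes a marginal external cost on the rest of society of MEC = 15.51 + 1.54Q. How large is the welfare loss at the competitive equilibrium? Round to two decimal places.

DWL = $330.55

Market equilibrium (private): 38.95 + 2.33Q = 227.72 - 3.18Q → Q_m = 34.2595.
Social marginal benefit = demand − MEC = 212.21 - 4.72Q.
Set SMB = MC: 212.21 - 4.72Q = 38.95 + 2.33Q → Q* = 24.5759.
Between Q* and Q_m the wedge MC − SMB runs linearly from 0 to MEC(Q_m), so the loss is a triangle.
DWL = ½ × 9.6836 × 68.2697 = 330.5482.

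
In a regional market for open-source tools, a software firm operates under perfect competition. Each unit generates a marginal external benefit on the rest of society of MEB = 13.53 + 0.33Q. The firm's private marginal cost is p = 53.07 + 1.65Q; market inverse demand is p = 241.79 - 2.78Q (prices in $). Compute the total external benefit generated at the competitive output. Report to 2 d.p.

Market equilibrium (private): 53.07 + 1.65Q = 241.79 - 2.78Q → Q_m = 42.6005.
Total external benefit = ∫₀^{Q_m} (13.53 + 0.33Q) dQ = 13.53×42.6005 + ½×0.33×42.6005² = 875.8272.

$875.83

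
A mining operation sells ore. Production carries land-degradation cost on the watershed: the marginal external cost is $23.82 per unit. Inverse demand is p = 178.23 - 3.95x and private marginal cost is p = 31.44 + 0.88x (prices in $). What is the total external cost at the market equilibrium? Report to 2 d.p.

Market equilibrium (private): 31.44 + 0.88x = 178.23 - 3.95x → x_m = 30.3913.
Total external cost = MEC × x_m = 23.82 × 30.3913 = 723.9208.

$723.92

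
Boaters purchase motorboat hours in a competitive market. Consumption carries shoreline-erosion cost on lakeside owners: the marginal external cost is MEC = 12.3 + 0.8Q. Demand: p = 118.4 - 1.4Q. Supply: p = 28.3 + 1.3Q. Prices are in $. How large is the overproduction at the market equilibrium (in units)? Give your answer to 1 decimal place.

11.1 units

Market equilibrium (private): 28.3 + 1.3Q = 118.4 - 1.4Q → Q_m = 33.3704.
Social marginal benefit = demand − MEC = 106.1 - 2.2Q.
Set SMB = MC: 106.1 - 2.2Q = 28.3 + 1.3Q → Q* = 22.2286.
Gap = |33.3704 − 22.2286| = 11.1418.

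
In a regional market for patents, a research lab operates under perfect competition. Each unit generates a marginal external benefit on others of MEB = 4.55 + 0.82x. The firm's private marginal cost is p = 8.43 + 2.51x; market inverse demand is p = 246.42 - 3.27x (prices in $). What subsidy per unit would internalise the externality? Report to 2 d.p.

Social marginal cost = private MC − MEB = 3.88 + 1.69x.
Set SMC = demand: 3.88 + 1.69x = 246.42 - 3.27x → x* = 48.8992.
The Pigouvian subsidy equals MEB at x*: 4.55 + 0.82×48.8992 = 44.6473.

subsidy = $44.65 per unit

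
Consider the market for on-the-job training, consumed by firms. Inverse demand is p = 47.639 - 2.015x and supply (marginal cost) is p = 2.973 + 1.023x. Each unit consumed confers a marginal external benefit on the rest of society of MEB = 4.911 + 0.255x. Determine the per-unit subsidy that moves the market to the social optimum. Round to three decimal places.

subsidy = 9.454 per unit

Social marginal benefit = demand + MEB = 52.550 - 1.760x.
Set SMB = MC: 52.550 - 1.760x = 2.973 + 1.023x → x* = 17.8142.
The Pigouvian subsidy equals MEB at x*: 4.911 + 0.255×17.8142 = 9.4536.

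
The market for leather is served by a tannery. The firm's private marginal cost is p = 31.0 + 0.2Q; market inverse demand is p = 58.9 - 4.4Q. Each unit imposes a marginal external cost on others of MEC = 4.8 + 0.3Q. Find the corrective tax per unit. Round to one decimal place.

tax = 6.2 per unit

Social marginal cost = private MC + MEC = 35.8 + 0.5Q.
Set SMC = demand: 35.8 + 0.5Q = 58.9 - 4.4Q → Q* = 4.7143.
The Pigouvian tax equals MEC at Q*: 4.8 + 0.3×4.7143 = 6.2143.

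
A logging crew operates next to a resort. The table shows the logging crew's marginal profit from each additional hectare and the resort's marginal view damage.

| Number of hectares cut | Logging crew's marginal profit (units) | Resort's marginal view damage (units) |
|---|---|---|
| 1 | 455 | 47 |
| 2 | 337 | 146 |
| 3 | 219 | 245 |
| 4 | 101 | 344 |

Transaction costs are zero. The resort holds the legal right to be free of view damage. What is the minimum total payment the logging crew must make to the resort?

193

Efficient level: marginal profit ≥ marginal view damage through level 2, so k* = 2.
With the resort holding the right, the logging crew must at least compensate total damage at k*: 47 + 146 = 193.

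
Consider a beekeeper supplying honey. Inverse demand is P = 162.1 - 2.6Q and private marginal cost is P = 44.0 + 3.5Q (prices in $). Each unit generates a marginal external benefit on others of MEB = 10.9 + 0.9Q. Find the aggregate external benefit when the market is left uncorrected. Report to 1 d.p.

Market equilibrium (private): 44.0 + 3.5Q = 162.1 - 2.6Q → Q_m = 19.3607.
Total external benefit = ∫₀^{Q_m} (10.9 + 0.9Q) dQ = 10.9×19.3607 + ½×0.9×19.3607² = 379.7081.

$379.7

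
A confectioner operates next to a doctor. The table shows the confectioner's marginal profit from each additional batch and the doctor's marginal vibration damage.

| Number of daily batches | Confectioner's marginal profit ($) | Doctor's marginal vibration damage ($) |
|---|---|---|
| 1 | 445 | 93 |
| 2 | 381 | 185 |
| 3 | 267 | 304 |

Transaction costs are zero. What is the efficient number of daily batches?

Bargaining reaches the level where marginal profit last exceeds marginal vibration damage.
That holds through level 2 (381 ≥ 185) but not at 3 (267 < 304).

2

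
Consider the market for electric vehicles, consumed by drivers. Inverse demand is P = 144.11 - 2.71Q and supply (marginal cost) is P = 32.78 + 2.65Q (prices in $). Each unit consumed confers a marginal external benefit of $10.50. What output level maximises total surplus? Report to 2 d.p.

Social marginal benefit = demand + MEB = 154.61 - 2.71Q.
Set SMB = MC: 154.61 - 2.71Q = 32.78 + 2.65Q → Q* = 22.7295.

Q* = 22.73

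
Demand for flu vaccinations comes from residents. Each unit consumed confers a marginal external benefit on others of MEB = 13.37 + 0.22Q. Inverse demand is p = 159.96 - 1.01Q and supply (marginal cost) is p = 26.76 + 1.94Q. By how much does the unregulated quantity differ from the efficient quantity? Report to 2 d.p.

Market equilibrium (private): 26.76 + 1.94Q = 159.96 - 1.01Q → Q_m = 45.1525.
Social marginal benefit = demand + MEB = 173.33 - 0.79Q.
Set SMB = MC: 173.33 - 0.79Q = 26.76 + 1.94Q → Q* = 53.6886.
Gap = |45.1525 − 53.6886| = 8.5361.

8.54 units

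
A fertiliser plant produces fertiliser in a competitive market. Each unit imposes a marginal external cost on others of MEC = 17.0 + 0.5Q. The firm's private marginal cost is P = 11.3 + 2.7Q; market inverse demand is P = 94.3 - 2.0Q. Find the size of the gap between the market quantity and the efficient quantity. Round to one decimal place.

5.0 units

Market equilibrium (private): 11.3 + 2.7Q = 94.3 - 2.0Q → Q_m = 17.6596.
Social marginal cost = private MC + MEC = 28.3 + 3.2Q.
Set SMC = demand: 28.3 + 3.2Q = 94.3 - 2.0Q → Q* = 12.6923.
Gap = |17.6596 − 12.6923| = 4.9673.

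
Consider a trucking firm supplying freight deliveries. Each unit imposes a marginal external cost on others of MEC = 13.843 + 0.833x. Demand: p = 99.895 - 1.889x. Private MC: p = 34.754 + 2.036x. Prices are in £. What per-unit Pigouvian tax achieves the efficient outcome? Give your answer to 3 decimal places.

Social marginal cost = private MC + MEC = 48.597 + 2.869x.
Set SMC = demand: 48.597 + 2.869x = 99.895 - 1.889x → x* = 10.7814.
The Pigouvian tax equals MEC at x*: 13.843 + 0.833×10.7814 = 22.8239.

tax = £22.824 per unit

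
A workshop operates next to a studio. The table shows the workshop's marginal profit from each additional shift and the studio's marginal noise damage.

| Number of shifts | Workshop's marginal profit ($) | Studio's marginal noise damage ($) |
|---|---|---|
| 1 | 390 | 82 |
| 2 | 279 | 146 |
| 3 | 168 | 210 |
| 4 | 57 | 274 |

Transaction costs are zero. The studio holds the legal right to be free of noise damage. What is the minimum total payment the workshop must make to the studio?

$228

Efficient level: marginal profit ≥ marginal noise damage through level 2, so k* = 2.
With the studio holding the right, the workshop must at least compensate total damage at k*: 82 + 146 = 228.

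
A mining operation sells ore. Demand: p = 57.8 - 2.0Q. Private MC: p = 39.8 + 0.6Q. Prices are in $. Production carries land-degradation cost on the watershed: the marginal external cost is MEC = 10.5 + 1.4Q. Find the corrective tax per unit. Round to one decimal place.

Social marginal cost = private MC + MEC = 50.3 + 2.0Q.
Set SMC = demand: 50.3 + 2.0Q = 57.8 - 2.0Q → Q* = 1.8750.
The Pigouvian tax equals MEC at Q*: 10.5 + 1.4×1.8750 = 13.1250.

tax = $13.1 per unit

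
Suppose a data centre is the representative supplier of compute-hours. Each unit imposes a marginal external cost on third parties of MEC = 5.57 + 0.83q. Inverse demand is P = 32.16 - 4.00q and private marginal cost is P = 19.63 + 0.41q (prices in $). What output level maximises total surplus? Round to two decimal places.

q* = 1.33

Social marginal cost = private MC + MEC = 25.20 + 1.24q.
Set SMC = demand: 25.20 + 1.24q = 32.16 - 4.00q → q* = 1.3282.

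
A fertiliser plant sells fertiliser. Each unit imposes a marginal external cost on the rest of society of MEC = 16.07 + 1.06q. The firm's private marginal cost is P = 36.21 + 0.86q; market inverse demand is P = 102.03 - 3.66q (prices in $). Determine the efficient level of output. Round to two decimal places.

Social marginal cost = private MC + MEC = 52.28 + 1.92q.
Set SMC = demand: 52.28 + 1.92q = 102.03 - 3.66q → q* = 8.9158.

q* = 8.92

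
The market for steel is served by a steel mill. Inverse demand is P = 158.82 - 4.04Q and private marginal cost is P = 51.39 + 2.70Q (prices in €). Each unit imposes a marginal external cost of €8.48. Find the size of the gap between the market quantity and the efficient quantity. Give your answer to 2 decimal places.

1.26 units

Market equilibrium (private): 51.39 + 2.70Q = 158.82 - 4.04Q → Q_m = 15.9392.
Social marginal cost = private MC + MEC = 59.87 + 2.70Q.
Set SMC = demand: 59.87 + 2.70Q = 158.82 - 4.04Q → Q* = 14.6810.
Gap = |15.9392 − 14.6810| = 1.2582.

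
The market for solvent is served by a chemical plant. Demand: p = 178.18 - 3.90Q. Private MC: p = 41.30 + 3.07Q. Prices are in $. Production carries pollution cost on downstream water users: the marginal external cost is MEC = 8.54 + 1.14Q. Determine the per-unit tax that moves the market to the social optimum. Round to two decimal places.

tax = $26.58 per unit

Social marginal cost = private MC + MEC = 49.84 + 4.21Q.
Set SMC = demand: 49.84 + 4.21Q = 178.18 - 3.90Q → Q* = 15.8249.
The Pigouvian tax equals MEC at Q*: 8.54 + 1.14×15.8249 = 26.5804.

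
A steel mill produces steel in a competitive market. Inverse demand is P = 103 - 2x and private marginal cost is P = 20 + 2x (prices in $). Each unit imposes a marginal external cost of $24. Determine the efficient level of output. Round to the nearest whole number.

Social marginal cost = private MC + MEC = 44 + 2x.
Set SMC = demand: 44 + 2x = 103 - 2x → x* = 14.7500.

x* = 15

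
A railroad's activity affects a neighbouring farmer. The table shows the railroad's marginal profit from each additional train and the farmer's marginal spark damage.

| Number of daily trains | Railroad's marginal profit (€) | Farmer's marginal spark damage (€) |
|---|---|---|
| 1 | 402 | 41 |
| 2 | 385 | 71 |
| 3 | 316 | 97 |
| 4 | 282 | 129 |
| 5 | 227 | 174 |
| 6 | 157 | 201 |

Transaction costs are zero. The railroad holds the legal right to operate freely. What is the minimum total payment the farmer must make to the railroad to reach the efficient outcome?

Left alone the railroad would choose level 6 (marginal profit stays positive).
Efficient level: k* = 5 (marginal profit ≥ marginal spark damage through 5).
The farmer must at least cover the railroad's forgone profit from cutting 6→5: 157 = 157.

€157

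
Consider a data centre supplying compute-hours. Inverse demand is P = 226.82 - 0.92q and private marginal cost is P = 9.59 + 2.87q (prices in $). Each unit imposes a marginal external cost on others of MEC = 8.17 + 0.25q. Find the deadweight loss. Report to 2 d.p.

Market equilibrium (private): 9.59 + 2.87q = 226.82 - 0.92q → q_m = 57.3166.
Social marginal cost = private MC + MEC = 17.76 + 3.12q.
Set SMC = demand: 17.76 + 3.12q = 226.82 - 0.92q → q* = 51.7475.
Between q* and q_m the wedge SMC − demand runs linearly from 0 to MEC(q_m), so the loss is a triangle.
DWL = ½ × 5.5691 × 22.4992 = 62.6501.

DWL = $62.65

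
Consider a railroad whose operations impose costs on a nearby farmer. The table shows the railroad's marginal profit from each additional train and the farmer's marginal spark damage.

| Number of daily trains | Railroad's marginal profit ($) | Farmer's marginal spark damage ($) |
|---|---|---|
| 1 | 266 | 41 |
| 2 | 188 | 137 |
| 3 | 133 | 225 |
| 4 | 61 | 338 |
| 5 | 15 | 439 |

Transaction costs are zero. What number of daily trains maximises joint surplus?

Bargaining reaches the level where marginal profit last exceeds marginal spark damage.
That holds through level 2 (188 ≥ 137) but not at 3 (133 < 225).

2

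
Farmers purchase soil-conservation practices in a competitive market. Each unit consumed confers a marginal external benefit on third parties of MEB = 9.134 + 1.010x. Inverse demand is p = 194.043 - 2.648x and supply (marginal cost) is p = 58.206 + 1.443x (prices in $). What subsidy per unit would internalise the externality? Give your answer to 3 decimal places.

Social marginal benefit = demand + MEB = 203.177 - 1.638x.
Set SMB = MC: 203.177 - 1.638x = 58.206 + 1.443x → x* = 47.0532.
The Pigouvian subsidy equals MEB at x*: 9.134 + 1.010×47.0532 = 56.6577.

subsidy = $56.658 per unit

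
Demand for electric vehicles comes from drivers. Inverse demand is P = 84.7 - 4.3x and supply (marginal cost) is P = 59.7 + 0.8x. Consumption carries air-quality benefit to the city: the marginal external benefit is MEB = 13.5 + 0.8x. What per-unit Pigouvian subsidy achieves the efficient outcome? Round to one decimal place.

Social marginal benefit = demand + MEB = 98.2 - 3.5x.
Set SMB = MC: 98.2 - 3.5x = 59.7 + 0.8x → x* = 8.9535.
The Pigouvian subsidy equals MEB at x*: 13.5 + 0.8×8.9535 = 20.6628.

subsidy = 20.7 per unit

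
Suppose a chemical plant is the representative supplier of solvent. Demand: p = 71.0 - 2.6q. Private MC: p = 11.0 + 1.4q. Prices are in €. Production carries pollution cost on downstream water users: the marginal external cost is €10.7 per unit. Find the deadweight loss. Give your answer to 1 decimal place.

DWL = €14.3

Market equilibrium (private): 11.0 + 1.4q = 71.0 - 2.6q → q_m = 15.0000.
Social marginal cost = private MC + MEC = 21.7 + 1.4q.
Set SMC = demand: 21.7 + 1.4q = 71.0 - 2.6q → q* = 12.3250.
Between q* and q_m the wedge SMC − demand runs linearly from 0 to MEC(q_m), so the loss is a triangle.
DWL = ½ × 2.6750 × 10.7000 = 14.3113.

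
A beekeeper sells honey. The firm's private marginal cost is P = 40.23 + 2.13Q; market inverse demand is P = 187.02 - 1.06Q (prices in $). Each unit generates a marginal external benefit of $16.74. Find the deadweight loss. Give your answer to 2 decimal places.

Market equilibrium (private): 40.23 + 2.13Q = 187.02 - 1.06Q → Q_m = 46.0157.
Social marginal cost = private MC − MEB = 23.49 + 2.13Q.
Set SMC = demand: 23.49 + 2.13Q = 187.02 - 1.06Q → Q* = 51.2633.
Height of the DWL triangle at Q_m is demand(Q_m) − SMC(Q_m) = MEB(Q_m) = 16.7400.
DWL = ½ × 5.2476 × 16.7400 = 43.9224.

DWL = $43.92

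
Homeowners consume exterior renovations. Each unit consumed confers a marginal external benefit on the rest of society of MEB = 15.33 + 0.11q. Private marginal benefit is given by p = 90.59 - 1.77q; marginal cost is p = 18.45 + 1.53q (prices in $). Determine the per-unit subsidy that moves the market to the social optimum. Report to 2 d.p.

Social marginal benefit = demand + MEB = 105.92 - 1.66q.
Set SMB = MC: 105.92 - 1.66q = 18.45 + 1.53q → q* = 27.4201.
The Pigouvian subsidy equals MEB at q*: 15.33 + 0.11×27.4201 = 18.3462.

subsidy = $18.35 per unit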